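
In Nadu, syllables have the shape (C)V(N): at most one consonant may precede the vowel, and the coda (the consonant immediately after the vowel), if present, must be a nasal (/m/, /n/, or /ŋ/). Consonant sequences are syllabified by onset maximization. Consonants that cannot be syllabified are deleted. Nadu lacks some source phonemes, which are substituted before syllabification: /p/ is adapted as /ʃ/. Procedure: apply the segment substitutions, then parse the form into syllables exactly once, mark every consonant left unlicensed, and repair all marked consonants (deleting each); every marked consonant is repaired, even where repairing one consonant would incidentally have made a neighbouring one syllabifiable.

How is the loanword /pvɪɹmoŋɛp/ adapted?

Substitution: /p/ → /ʃ/, giving /ʃvɪɹmoŋɛʃ/.
Under (C)V(N), the unsyllabifiable consonants are /ʃ/, /ɹ/, /ʃ/ (only a nasal (/m/, /n/, or /ŋ/) is licensed in coda position; onsets are limited to one consonant).
Deletion applies to /ʃ/, /ɹ/, /ʃ/.

vɪmoŋɛ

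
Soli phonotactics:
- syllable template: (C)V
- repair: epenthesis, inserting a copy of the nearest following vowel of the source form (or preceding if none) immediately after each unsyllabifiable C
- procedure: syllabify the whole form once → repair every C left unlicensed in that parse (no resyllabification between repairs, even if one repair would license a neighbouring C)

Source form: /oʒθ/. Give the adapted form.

oʒoθo

Syllabifying with onset maximization leaves /ʒ/, /θ/ stranded (no codas are permitted; onsets are limited to one consonant).
Epenthesis after each stranded consonant: /ʒ/ → /ʒo/, /θ/ → /θo/.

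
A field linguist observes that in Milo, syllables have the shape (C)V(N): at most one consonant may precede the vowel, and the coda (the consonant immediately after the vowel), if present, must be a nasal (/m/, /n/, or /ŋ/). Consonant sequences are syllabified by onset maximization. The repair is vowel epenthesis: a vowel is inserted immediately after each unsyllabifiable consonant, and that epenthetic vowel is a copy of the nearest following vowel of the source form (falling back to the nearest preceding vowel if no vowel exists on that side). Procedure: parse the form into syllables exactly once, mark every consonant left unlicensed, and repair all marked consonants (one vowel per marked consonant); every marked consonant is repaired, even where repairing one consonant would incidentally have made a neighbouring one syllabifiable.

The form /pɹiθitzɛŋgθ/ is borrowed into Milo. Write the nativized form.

piɹiθitɛzɛŋgɛθɛ

Syllabifying with onset maximization leaves /p/, /t/, /g/, /θ/ stranded (only a nasal (/m/, /n/, or /ŋ/) is licensed in coda position; onsets are limited to one consonant).
Epenthesis after each stranded consonant: /p/ → /pi/, /t/ → /tɛ/, /g/ → /gɛ/, /θ/ → /θɛ/.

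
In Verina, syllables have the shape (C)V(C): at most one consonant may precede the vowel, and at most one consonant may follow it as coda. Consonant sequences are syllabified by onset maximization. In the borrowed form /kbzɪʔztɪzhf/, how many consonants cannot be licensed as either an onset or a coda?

Syllabifying with onset maximization leaves /k/, /b/, /z/, /h/, /f/ stranded (at most one coda consonant is licensed; onsets are limited to one consonant).

5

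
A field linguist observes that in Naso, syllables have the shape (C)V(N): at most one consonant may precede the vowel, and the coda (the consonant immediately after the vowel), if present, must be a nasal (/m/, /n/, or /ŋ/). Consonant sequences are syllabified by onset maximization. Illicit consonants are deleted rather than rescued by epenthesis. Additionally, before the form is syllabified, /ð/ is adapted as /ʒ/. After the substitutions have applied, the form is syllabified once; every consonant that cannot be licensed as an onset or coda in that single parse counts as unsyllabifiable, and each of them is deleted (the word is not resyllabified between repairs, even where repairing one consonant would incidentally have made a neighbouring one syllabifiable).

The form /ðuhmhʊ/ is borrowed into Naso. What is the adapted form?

ʒuhʊ

Substitution: /ð/ → /ʒ/, giving /ʒuhmhʊ/.
Syllabifying with onset maximization leaves /h/, /m/ stranded (only a nasal (/m/, /n/, or /ŋ/) is licensed in coda position; onsets are limited to one consonant).
Deleting the stranded consonants removes /h/, /m/.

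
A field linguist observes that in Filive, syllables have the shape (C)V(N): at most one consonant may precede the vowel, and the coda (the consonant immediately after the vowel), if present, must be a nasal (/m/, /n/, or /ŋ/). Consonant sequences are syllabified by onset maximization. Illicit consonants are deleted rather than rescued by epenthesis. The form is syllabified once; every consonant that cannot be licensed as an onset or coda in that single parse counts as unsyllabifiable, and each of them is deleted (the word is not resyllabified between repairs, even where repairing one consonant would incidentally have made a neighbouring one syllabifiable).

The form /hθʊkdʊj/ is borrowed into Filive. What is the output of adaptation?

Syllabifying with onset maximization leaves /h/, /k/, /j/ stranded (only a nasal (/m/, /n/, or /ŋ/) is licensed in coda position; onsets are limited to one consonant).
Each unlicensed consonant is deleted: /h/, /k/, /j/.

θʊdʊ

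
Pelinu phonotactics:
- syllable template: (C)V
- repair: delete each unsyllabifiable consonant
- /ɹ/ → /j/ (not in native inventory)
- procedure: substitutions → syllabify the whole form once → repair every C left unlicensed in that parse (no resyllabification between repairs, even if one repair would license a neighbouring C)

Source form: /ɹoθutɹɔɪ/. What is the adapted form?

Substitution: /ɹ/ → /j/, giving /joθutjɔɪ/.
Syllabifying with onset maximization leaves /t/ stranded (no codas are permitted; onsets are limited to one consonant).
Deleting the stranded consonants removes /t/.

joθujɔɪ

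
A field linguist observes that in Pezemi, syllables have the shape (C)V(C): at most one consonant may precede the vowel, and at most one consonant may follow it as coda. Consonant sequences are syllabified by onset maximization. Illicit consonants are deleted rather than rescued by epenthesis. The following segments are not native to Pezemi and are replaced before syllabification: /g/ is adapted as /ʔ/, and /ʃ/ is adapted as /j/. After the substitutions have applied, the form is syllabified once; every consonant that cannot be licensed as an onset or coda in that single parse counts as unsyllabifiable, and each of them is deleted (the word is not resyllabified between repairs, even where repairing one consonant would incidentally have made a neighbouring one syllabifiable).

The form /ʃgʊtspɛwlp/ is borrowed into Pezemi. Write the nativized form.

ʔʊtpɛw

Substitution: /ʃ/ → /j/, /g/ → /ʔ/, giving /jʔʊtspɛwlp/.
The consonants /j/, /s/, /l/, /p/ cannot be parsed into a legal (C)V(C) syllable (at most one coda consonant is licensed; onsets are limited to one consonant).
Deletion applies to /j/, /s/, /l/, /p/.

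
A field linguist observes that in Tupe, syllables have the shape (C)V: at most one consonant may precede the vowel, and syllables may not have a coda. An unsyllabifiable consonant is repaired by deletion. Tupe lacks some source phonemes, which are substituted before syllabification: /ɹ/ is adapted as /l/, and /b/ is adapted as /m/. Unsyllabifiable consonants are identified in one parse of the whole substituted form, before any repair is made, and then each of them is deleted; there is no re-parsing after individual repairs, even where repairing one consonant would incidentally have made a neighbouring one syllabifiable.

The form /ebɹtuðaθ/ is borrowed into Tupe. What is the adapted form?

etuða

Substitution: /b/ → /m/, /ɹ/ → /l/, giving /emltuðaθ/.
Under (C)V, the unsyllabifiable consonants are /m/, /l/, /θ/ (no codas are permitted; onsets are limited to one consonant).
Each unlicensed consonant is deleted: /m/, /l/, /θ/.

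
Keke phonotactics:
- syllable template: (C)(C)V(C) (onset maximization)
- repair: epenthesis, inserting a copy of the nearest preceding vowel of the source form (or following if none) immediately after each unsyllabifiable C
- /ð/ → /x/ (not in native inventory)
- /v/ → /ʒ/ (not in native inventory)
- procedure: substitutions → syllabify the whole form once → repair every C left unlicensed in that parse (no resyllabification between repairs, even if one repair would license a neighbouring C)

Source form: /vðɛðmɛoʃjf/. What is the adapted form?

Substitution: /v/ → /ʒ/, /ð/ → /x/, giving /ʒxɛxmɛoʃjf/.
Under (C)(C)V(C), the unsyllabifiable consonants are /j/, /f/ (at most one coda consonant is licensed; onsets may contain at most 2 consonants).
Each unlicensed consonant becomes the onset of a new syllable: /j/ → /jo/, /f/ → /fo/.

ʒxɛxmɛoʃjofo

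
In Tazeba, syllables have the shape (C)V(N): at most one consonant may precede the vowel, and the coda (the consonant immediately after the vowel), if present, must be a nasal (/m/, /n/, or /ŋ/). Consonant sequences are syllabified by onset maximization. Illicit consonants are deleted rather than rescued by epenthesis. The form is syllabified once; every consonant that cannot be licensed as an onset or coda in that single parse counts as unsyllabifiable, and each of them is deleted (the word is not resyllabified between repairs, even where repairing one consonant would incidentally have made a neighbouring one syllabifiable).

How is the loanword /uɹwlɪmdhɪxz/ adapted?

ulɪmhɪ

Under (C)V(N), the unsyllabifiable consonants are /ɹ/, /w/, /d/, /x/, /z/ (only a nasal (/m/, /n/, or /ŋ/) is licensed in coda position; onsets are limited to one consonant).
Deletion applies to /ɹ/, /w/, /d/, /x/, /z/.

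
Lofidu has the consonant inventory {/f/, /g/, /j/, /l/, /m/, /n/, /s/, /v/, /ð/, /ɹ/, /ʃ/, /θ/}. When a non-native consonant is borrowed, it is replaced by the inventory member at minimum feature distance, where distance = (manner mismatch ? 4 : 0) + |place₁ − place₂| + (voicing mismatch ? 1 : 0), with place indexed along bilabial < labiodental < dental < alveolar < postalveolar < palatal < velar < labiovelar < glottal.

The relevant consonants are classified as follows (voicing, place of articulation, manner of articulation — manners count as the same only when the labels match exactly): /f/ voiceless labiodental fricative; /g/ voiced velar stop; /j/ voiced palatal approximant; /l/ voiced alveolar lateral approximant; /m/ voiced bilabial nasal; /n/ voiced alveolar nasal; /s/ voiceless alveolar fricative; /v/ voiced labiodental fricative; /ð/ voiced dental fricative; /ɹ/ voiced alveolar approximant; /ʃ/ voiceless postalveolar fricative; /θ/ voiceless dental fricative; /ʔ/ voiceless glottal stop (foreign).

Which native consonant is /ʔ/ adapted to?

/g/ is closest: same manner (stop), place distance 2 (glottal→velar), voicing differs (+1); total 3. Next closest is /j/ at distance 8.

g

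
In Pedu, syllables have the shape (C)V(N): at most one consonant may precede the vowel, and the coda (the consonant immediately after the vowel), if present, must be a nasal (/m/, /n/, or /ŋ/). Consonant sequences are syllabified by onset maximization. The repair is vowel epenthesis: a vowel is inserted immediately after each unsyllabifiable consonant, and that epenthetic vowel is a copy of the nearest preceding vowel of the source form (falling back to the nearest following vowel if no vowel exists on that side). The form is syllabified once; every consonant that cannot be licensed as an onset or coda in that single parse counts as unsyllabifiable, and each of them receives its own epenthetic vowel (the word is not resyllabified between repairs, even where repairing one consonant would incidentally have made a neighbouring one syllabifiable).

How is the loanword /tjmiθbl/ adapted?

tijimiθibili

Under (C)V(N), the unsyllabifiable consonants are /t/, /j/, /θ/, /b/, /l/ (only a nasal (/m/, /n/, or /ŋ/) is licensed in coda position; onsets are limited to one consonant).
Epenthesis after each stranded consonant: /t/ → /ti/, /j/ → /ji/, /θ/ → /θi/, /b/ → /bi/, /l/ → /li/.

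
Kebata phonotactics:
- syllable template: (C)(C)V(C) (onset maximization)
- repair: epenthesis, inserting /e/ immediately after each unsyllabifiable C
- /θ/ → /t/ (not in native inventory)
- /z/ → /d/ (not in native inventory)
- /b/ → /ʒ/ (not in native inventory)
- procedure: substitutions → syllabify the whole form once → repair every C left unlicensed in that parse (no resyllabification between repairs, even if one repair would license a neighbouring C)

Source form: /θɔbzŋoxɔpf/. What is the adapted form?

tɔʒdŋoxɔpfe

Substitution: /θ/ → /t/, /b/ → /ʒ/, /z/ → /d/, giving /tɔʒdŋoxɔpf/.
The consonants /f/ cannot be parsed into a legal (C)(C)V(C) syllable (at most one coda consonant is licensed; onsets may contain at most 2 consonants).
Each unlicensed consonant becomes the onset of a new syllable: /f/ → /fe/.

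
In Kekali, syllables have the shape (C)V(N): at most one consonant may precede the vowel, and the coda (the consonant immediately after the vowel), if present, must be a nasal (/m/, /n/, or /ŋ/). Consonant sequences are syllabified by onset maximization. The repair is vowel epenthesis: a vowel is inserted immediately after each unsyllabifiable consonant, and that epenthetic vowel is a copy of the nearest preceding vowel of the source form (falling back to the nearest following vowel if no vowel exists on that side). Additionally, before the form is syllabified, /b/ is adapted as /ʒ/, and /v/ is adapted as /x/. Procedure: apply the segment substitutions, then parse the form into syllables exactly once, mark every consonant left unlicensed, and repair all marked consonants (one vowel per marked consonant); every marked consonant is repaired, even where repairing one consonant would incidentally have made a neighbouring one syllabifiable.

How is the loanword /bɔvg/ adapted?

ʒɔxɔgɔ

Substitution: /b/ → /ʒ/, /v/ → /x/, giving /ʒɔxg/.
The consonants /x/, /g/ cannot be parsed into a legal (C)V(N) syllable (only a nasal (/m/, /n/, or /ŋ/) is licensed in coda position; onsets are limited to one consonant).
Each unlicensed consonant becomes the onset of a new syllable: /x/ → /xɔ/, /g/ → /gɔ/.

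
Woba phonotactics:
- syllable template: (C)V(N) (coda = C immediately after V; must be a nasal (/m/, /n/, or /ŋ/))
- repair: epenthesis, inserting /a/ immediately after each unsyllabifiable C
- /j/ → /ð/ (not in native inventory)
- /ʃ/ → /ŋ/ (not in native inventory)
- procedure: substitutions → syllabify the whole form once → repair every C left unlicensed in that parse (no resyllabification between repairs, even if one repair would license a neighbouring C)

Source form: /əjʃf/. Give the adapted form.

əðaŋafa

Substitution: /j/ → /ð/, /ʃ/ → /ŋ/, giving /əðŋf/.
Syllabifying with onset maximization leaves /ð/, /ŋ/, /f/ stranded (only a nasal (/m/, /n/, or /ŋ/) is licensed in coda position; onsets are limited to one consonant).
Each unlicensed consonant becomes the onset of a new syllable: /ð/ → /ða/, /ŋ/ → /ŋa/, /f/ → /fa/.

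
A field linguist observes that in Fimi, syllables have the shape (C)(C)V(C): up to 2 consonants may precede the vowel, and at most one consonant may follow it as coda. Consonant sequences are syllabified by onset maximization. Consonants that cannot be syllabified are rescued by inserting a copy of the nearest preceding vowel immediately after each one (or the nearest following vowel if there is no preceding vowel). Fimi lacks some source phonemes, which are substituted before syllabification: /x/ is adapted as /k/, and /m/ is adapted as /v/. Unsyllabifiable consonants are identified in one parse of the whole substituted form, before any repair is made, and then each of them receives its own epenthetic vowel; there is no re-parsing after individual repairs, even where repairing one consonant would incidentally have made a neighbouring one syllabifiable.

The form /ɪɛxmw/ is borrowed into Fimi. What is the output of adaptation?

ɪɛkvɛwɛ

Substitution: /x/ → /k/, /m/ → /v/, giving /ɪɛkvw/.
Under (C)(C)V(C), the unsyllabifiable consonants are /v/, /w/ (at most one coda consonant is licensed; onsets may contain at most 2 consonants).
Each unlicensed consonant becomes the onset of a new syllable: /v/ → /vɛ/, /w/ → /wɛ/.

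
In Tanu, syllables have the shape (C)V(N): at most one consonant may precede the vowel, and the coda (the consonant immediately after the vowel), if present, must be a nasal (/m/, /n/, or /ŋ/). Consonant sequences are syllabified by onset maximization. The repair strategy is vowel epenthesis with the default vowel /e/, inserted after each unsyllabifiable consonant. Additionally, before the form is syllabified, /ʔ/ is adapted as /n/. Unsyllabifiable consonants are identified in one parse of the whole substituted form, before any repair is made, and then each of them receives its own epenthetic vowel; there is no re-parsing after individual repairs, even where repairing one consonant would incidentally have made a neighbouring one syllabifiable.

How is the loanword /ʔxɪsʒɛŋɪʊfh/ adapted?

Substitution: /ʔ/ → /n/, giving /nxɪsʒɛŋɪʊfh/.
Under (C)V(N), the unsyllabifiable consonants are /n/, /s/, /f/, /h/ (only a nasal (/m/, /n/, or /ŋ/) is licensed in coda position; onsets are limited to one consonant).
Epenthesis after each stranded consonant: /n/ → /ne/, /s/ → /se/, /f/ → /fe/, /h/ → /he/.

nexɪseʒɛŋɪʊfehe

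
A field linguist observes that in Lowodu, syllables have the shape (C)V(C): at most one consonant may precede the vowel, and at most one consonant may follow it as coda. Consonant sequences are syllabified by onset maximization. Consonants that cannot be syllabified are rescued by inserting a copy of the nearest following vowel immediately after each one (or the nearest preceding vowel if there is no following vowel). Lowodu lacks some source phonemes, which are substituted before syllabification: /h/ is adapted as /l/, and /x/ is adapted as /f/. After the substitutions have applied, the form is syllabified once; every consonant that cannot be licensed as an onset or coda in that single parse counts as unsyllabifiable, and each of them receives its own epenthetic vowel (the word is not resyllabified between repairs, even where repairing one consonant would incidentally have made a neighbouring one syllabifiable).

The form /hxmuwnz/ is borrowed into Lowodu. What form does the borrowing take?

Substitution: /h/ → /l/, /x/ → /f/, giving /lfmuwnz/.
The consonants /l/, /f/, /n/, /z/ cannot be parsed into a legal (C)V(C) syllable (at most one coda consonant is licensed; onsets are limited to one consonant).
Each unlicensed consonant becomes the onset of a new syllable: /l/ → /lu/, /f/ → /fu/, /n/ → /nu/, /z/ → /zu/.

lufumuwnuzu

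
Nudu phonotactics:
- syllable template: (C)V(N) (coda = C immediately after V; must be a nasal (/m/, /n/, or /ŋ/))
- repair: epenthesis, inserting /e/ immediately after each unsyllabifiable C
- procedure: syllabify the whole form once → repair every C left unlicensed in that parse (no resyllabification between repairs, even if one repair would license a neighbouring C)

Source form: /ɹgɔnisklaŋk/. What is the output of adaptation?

ɹegɔnisekelaŋke

Under (C)V(N), the unsyllabifiable consonants are /ɹ/, /s/, /k/, /k/ (only a nasal (/m/, /n/, or /ŋ/) is licensed in coda position; onsets are limited to one consonant).
Epenthesis after each stranded consonant: /ɹ/ → /ɹe/, /s/ → /se/, /k/ → /ke/, /k/ → /ke/.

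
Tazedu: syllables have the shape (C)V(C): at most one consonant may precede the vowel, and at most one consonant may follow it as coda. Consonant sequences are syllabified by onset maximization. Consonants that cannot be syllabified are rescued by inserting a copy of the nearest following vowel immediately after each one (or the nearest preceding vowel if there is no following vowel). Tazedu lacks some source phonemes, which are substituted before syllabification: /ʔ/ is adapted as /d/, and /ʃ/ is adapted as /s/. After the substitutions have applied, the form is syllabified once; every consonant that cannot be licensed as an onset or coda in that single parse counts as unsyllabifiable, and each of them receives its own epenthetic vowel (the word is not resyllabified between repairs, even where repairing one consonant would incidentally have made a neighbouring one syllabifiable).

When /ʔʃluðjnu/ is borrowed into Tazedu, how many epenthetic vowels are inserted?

After substitution the input is /dsluðjnu/.
The unsyllabifiable consonants are /d/, /s/, /j/; each receives one epenthetic vowel.

3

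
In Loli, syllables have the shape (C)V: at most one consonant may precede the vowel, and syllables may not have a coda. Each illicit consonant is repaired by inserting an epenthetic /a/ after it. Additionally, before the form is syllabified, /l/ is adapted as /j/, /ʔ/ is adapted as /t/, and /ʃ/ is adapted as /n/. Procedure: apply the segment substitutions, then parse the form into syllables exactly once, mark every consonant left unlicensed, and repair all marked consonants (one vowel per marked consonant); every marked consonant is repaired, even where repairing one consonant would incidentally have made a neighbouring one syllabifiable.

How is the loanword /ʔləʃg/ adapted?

tajənaga

Substitution: /ʔ/ → /t/, /l/ → /j/, /ʃ/ → /n/, giving /tjəng/.
Under (C)V, the unsyllabifiable consonants are /t/, /n/, /g/ (no codas are permitted; onsets are limited to one consonant).
Each unlicensed consonant becomes the onset of a new syllable: /t/ → /ta/, /n/ → /na/, /g/ → /ga/.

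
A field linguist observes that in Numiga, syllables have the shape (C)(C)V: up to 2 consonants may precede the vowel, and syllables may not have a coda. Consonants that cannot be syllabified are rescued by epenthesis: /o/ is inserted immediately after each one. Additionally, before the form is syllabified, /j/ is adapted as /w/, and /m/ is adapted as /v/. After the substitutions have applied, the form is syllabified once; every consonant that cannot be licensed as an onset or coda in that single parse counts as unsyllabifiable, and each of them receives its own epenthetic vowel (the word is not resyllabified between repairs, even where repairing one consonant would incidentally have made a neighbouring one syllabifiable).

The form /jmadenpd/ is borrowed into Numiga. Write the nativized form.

wvadenopodo

Substitution: /j/ → /w/, /m/ → /v/, giving /wvadenpd/.
The consonants /n/, /p/, /d/ cannot be parsed into a legal (C)(C)V syllable (no codas are permitted; onsets may contain at most 2 consonants).
Each unlicensed consonant becomes the onset of a new syllable: /n/ → /no/, /p/ → /po/, /d/ → /do/.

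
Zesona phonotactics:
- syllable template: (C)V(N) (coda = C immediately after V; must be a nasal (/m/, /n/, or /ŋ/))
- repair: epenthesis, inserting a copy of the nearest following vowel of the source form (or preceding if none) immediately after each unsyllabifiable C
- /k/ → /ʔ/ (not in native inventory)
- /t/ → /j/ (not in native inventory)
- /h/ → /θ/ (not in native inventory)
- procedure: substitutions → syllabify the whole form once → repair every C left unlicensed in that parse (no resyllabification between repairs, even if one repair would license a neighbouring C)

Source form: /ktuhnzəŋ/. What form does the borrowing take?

Substitution: /k/ → /ʔ/, /t/ → /j/, /h/ → /θ/, giving /ʔjuθnzəŋ/.
Under (C)V(N), the unsyllabifiable consonants are /ʔ/, /θ/, /n/ (only a nasal (/m/, /n/, or /ŋ/) is licensed in coda position; onsets are limited to one consonant).
Epenthesis after each stranded consonant: /ʔ/ → /ʔu/, /θ/ → /θə/, /n/ → /nə/.

ʔujuθənəzəŋ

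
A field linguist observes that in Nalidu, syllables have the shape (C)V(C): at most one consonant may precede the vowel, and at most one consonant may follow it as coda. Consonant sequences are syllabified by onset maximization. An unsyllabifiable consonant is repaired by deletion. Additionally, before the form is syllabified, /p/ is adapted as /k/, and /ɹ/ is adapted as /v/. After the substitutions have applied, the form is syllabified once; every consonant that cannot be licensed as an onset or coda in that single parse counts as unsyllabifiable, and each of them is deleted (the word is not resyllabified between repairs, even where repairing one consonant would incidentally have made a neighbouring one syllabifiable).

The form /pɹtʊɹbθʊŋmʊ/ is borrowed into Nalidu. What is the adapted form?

tʊvθʊŋmʊ

Substitution: /p/ → /k/, /ɹ/ → /v/, giving /kvtʊvbθʊŋmʊ/.
Under (C)V(C), the unsyllabifiable consonants are /k/, /v/, /b/ (at most one coda consonant is licensed; onsets are limited to one consonant).
Deleting the stranded consonants removes /k/, /v/, /b/.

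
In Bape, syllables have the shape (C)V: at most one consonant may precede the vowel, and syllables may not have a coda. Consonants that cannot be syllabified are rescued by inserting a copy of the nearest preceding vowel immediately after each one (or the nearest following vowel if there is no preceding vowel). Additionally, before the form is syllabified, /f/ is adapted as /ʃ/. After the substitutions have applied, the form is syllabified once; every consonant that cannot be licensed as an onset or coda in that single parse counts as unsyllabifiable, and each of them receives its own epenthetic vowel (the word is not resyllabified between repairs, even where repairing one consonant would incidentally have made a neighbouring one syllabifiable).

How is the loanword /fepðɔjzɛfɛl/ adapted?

ʃepeðɔjɔzɛʃɛlɛ

Substitution: /f/ → /ʃ/, giving /ʃepðɔjzɛʃɛl/.
The consonants /p/, /j/, /l/ cannot be parsed into a legal (C)V syllable (no codas are permitted; onsets are limited to one consonant).
Inserting the epenthetic vowel yields /p/ → /pe/, /j/ → /jɔ/, /l/ → /lɛ/.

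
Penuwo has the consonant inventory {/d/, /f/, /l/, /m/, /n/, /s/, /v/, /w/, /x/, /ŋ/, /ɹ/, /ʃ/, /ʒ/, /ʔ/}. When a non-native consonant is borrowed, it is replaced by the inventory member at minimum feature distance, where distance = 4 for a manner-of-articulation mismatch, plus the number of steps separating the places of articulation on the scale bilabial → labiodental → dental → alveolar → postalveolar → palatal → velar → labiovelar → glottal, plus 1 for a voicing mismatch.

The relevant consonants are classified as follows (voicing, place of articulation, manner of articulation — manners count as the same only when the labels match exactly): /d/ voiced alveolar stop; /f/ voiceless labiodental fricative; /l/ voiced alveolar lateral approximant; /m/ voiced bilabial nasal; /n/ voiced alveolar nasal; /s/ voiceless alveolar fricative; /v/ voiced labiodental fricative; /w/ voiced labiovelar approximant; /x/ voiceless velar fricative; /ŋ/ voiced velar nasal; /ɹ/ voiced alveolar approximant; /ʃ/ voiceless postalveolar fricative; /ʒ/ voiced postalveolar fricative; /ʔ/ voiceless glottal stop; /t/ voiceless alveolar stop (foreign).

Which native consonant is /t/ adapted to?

/d/ is closest: same manner (stop), place distance 0 (alveolar→alveolar), voicing differs (+1); total 1. Next closest is /s/ at distance 4.

d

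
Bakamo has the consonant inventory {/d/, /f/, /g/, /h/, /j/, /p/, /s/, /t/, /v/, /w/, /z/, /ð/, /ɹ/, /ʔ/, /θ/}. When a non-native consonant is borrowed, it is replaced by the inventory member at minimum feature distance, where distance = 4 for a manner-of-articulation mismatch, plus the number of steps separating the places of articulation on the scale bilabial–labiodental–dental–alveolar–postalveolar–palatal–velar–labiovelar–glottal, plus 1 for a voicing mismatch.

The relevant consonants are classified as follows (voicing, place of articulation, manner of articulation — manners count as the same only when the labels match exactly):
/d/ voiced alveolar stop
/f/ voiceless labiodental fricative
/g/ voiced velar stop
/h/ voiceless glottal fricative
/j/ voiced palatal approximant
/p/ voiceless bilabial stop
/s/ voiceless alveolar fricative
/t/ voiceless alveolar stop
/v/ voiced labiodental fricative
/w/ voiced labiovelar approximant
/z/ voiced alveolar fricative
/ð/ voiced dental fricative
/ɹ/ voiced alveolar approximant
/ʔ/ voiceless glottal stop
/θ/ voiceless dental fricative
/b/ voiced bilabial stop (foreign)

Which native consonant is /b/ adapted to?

/p/ is closest: same manner (stop), place distance 0 (bilabial→bilabial), voicing differs (+1); total 1. Next closest is /d/ at distance 3.

p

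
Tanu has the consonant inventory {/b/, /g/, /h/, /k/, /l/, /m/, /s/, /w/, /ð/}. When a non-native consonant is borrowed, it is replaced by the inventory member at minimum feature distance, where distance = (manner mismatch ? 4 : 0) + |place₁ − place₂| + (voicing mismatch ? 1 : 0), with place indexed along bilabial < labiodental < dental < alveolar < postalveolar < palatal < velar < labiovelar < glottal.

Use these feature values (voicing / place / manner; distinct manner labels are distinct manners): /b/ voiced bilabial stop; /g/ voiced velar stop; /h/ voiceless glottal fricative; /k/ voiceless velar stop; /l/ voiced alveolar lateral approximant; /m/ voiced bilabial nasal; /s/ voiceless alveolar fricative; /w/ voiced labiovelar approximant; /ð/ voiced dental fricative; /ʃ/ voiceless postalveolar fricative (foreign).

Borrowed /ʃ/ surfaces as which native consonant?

/s/ is closest: same manner (fricative), place distance 1 (postalveolar→alveolar), same voicing; total 1. Next closest is /ð/ at distance 3.

s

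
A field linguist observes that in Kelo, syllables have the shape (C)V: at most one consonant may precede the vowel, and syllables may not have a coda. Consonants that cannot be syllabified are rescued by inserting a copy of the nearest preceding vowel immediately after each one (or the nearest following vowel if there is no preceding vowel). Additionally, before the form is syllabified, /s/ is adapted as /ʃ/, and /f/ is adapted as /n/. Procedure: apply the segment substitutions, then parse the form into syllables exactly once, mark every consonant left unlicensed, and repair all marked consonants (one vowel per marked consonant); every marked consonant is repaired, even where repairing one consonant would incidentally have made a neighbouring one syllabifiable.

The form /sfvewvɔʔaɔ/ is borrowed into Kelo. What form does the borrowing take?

Substitution: /s/ → /ʃ/, /f/ → /n/, giving /ʃnvewvɔʔaɔ/.
The consonants /ʃ/, /n/, /w/ cannot be parsed into a legal (C)V syllable (no codas are permitted; onsets are limited to one consonant).
Inserting the epenthetic vowel yields /ʃ/ → /ʃe/, /n/ → /ne/, /w/ → /we/.

ʃenevewevɔʔaɔ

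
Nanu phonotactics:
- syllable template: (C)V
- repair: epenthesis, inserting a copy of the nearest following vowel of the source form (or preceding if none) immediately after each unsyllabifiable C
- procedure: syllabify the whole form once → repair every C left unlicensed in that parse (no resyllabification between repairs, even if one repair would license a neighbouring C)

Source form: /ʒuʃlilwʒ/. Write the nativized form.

ʒuʃililiwiʒi

Under (C)V, the unsyllabifiable consonants are /ʃ/, /l/, /w/, /ʒ/ (no codas are permitted; onsets are limited to one consonant).
Inserting the epenthetic vowel yields /ʃ/ → /ʃi/, /l/ → /li/, /w/ → /wi/, /ʒ/ → /ʒi/.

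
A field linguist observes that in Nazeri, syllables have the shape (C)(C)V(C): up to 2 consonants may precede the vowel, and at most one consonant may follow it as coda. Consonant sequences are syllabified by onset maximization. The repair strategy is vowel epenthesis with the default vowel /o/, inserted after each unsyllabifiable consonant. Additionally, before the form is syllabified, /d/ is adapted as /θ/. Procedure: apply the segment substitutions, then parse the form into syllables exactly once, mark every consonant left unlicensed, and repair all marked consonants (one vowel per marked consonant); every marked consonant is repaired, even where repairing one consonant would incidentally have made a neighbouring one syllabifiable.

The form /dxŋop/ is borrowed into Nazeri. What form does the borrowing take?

θoxŋop

Substitution: /d/ → /θ/, giving /θxŋop/.
Syllabifying with onset maximization leaves /θ/ stranded (at most one coda consonant is licensed; onsets may contain at most 2 consonants).
Epenthesis after each stranded consonant: /θ/ → /θo/.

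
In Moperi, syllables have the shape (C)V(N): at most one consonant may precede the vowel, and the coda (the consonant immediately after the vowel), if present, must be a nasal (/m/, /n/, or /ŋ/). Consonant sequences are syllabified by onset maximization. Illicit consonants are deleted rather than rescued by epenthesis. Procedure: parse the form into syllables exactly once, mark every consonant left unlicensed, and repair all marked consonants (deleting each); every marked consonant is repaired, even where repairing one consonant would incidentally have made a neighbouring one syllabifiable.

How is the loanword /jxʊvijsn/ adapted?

The consonants /j/, /j/, /s/, /n/ cannot be parsed into a legal (C)V(N) syllable (only a nasal (/m/, /n/, or /ŋ/) is licensed in coda position; onsets are limited to one consonant).
Deletion applies to /j/, /j/, /s/, /n/.

xʊvi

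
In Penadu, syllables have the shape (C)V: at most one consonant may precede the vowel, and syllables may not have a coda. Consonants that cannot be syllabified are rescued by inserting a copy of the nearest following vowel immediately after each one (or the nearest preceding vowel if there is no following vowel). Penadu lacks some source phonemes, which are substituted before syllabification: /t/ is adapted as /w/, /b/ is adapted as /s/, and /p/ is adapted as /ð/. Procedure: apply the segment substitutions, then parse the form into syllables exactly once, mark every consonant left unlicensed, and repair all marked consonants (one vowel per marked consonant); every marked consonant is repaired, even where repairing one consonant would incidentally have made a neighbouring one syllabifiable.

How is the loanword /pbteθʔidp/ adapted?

Substitution: /p/ → /ð/, /b/ → /s/, /t/ → /w/, giving /ðsweθʔidð/.
Under (C)V, the unsyllabifiable consonants are /ð/, /s/, /θ/, /d/, /ð/ (no codas are permitted; onsets are limited to one consonant).
Epenthesis after each stranded consonant: /ð/ → /ðe/, /s/ → /se/, /θ/ → /θi/, /d/ → /di/, /ð/ → /ði/.

ðeseweθiʔidiði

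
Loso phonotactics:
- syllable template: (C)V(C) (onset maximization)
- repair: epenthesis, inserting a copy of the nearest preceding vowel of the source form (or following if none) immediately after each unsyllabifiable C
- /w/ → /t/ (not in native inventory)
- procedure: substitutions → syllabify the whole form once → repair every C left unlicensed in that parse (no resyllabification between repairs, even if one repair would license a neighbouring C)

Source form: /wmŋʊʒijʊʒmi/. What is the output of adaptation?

tʊmʊŋʊʒijʊʒmi

Substitution: /w/ → /t/, giving /tmŋʊʒijʊʒmi/.
Under (C)V(C), the unsyllabifiable consonants are /t/, /m/ (at most one coda consonant is licensed; onsets are limited to one consonant).
Inserting the epenthetic vowel yields /t/ → /tʊ/, /m/ → /mʊ/.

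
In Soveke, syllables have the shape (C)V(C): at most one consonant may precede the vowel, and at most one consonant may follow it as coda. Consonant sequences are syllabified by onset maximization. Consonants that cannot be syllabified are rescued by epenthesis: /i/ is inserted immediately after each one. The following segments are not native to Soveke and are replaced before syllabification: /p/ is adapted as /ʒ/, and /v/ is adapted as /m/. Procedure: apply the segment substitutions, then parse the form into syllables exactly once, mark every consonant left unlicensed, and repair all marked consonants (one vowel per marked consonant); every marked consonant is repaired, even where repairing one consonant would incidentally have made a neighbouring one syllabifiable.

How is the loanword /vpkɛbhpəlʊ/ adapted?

Substitution: /v/ → /m/, /p/ → /ʒ/, giving /mʒkɛbhʒəlʊ/.
The consonants /m/, /ʒ/, /h/ cannot be parsed into a legal (C)V(C) syllable (at most one coda consonant is licensed; onsets are limited to one consonant).
Epenthesis after each stranded consonant: /m/ → /mi/, /ʒ/ → /ʒi/, /h/ → /hi/.

miʒikɛbhiʒəlʊ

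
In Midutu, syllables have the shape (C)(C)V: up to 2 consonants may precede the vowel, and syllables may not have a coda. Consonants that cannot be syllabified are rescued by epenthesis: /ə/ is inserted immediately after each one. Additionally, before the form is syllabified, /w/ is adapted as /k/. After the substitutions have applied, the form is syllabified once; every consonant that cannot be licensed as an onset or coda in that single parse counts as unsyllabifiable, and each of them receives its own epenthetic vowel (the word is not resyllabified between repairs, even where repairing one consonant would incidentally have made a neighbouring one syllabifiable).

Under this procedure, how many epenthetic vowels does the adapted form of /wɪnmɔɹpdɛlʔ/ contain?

After substitution the input is /kɪnmɔɹpdɛlʔ/.
The unsyllabifiable consonants are /ɹ/, /l/, /ʔ/; each receives one epenthetic vowel.

3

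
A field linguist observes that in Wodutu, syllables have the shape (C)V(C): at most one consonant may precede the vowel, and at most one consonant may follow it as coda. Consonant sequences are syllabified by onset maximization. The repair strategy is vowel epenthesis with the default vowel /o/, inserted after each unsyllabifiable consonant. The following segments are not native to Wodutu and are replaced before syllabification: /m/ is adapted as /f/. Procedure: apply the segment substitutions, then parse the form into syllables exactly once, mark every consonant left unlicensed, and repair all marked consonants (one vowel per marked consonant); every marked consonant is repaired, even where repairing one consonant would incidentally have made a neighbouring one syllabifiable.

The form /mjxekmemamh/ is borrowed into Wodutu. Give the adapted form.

fojoxekfefafho

Substitution: /m/ → /f/, giving /fjxekfefafh/.
The consonants /f/, /j/, /h/ cannot be parsed into a legal (C)V(C) syllable (at most one coda consonant is licensed; onsets are limited to one consonant).
Inserting the epenthetic vowel yields /f/ → /fo/, /j/ → /jo/, /h/ → /ho/.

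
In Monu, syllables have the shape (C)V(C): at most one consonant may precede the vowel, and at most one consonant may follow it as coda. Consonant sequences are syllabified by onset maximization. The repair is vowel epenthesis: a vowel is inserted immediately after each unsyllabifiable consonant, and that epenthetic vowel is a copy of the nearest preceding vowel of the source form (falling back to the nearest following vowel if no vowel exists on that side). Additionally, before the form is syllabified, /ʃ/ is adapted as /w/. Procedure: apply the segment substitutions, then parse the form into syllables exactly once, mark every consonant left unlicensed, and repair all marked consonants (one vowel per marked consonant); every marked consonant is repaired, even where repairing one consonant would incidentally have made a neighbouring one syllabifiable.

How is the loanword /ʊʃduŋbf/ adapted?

Substitution: /ʃ/ → /w/, giving /ʊwduŋbf/.
Syllabifying with onset maximization leaves /b/, /f/ stranded (at most one coda consonant is licensed; onsets are limited to one consonant).
Each unlicensed consonant becomes the onset of a new syllable: /b/ → /bu/, /f/ → /fu/.

ʊwduŋbufu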